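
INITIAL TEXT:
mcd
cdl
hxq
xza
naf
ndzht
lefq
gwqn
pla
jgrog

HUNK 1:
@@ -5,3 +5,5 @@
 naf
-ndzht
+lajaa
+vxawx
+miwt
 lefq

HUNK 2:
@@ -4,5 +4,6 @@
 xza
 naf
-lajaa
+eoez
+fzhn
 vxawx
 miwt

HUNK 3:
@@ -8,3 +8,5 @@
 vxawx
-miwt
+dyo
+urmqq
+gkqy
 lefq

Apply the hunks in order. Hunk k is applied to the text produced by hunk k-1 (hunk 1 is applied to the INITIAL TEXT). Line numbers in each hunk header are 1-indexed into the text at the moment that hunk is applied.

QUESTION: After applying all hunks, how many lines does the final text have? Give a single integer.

Answer: 15

Derivation:
Hunk 1: at line 5 remove [ndzht] add [lajaa,vxawx,miwt] -> 12 lines: mcd cdl hxq xza naf lajaa vxawx miwt lefq gwqn pla jgrog
Hunk 2: at line 4 remove [lajaa] add [eoez,fzhn] -> 13 lines: mcd cdl hxq xza naf eoez fzhn vxawx miwt lefq gwqn pla jgrog
Hunk 3: at line 8 remove [miwt] add [dyo,urmqq,gkqy] -> 15 lines: mcd cdl hxq xza naf eoez fzhn vxawx dyo urmqq gkqy lefq gwqn pla jgrog
Final line count: 15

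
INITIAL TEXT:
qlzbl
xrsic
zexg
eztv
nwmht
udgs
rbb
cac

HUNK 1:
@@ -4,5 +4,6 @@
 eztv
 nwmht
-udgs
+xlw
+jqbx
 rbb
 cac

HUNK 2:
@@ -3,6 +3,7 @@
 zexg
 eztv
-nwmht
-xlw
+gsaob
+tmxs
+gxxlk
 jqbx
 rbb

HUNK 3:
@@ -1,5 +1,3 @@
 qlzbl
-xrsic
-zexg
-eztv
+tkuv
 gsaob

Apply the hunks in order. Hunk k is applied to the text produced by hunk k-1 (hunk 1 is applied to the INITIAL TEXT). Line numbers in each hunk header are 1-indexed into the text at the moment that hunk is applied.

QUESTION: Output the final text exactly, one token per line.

Answer: qlzbl
tkuv
gsaob
tmxs
gxxlk
jqbx
rbb
cac

Derivation:
Hunk 1: at line 4 remove [udgs] add [xlw,jqbx] -> 9 lines: qlzbl xrsic zexg eztv nwmht xlw jqbx rbb cac
Hunk 2: at line 3 remove [nwmht,xlw] add [gsaob,tmxs,gxxlk] -> 10 lines: qlzbl xrsic zexg eztv gsaob tmxs gxxlk jqbx rbb cac
Hunk 3: at line 1 remove [xrsic,zexg,eztv] add [tkuv] -> 8 lines: qlzbl tkuv gsaob tmxs gxxlk jqbx rbb cac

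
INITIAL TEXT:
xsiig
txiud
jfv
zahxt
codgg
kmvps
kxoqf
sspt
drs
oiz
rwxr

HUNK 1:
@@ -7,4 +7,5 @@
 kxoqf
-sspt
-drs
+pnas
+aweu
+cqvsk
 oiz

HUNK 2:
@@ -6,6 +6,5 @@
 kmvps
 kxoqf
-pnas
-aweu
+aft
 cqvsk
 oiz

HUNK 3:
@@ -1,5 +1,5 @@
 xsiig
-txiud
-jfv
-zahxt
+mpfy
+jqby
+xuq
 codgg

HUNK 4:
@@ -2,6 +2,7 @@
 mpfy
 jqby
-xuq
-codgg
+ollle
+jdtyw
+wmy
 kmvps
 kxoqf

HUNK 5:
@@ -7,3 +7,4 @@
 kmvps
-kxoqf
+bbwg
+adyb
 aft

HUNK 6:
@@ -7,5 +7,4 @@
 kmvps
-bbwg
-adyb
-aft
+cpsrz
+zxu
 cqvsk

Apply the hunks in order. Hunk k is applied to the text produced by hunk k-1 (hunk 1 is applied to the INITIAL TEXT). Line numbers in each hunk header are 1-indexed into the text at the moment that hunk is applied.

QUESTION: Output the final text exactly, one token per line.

Answer: xsiig
mpfy
jqby
ollle
jdtyw
wmy
kmvps
cpsrz
zxu
cqvsk
oiz
rwxr

Derivation:
Hunk 1: at line 7 remove [sspt,drs] add [pnas,aweu,cqvsk] -> 12 lines: xsiig txiud jfv zahxt codgg kmvps kxoqf pnas aweu cqvsk oiz rwxr
Hunk 2: at line 6 remove [pnas,aweu] add [aft] -> 11 lines: xsiig txiud jfv zahxt codgg kmvps kxoqf aft cqvsk oiz rwxr
Hunk 3: at line 1 remove [txiud,jfv,zahxt] add [mpfy,jqby,xuq] -> 11 lines: xsiig mpfy jqby xuq codgg kmvps kxoqf aft cqvsk oiz rwxr
Hunk 4: at line 2 remove [xuq,codgg] add [ollle,jdtyw,wmy] -> 12 lines: xsiig mpfy jqby ollle jdtyw wmy kmvps kxoqf aft cqvsk oiz rwxr
Hunk 5: at line 7 remove [kxoqf] add [bbwg,adyb] -> 13 lines: xsiig mpfy jqby ollle jdtyw wmy kmvps bbwg adyb aft cqvsk oiz rwxr
Hunk 6: at line 7 remove [bbwg,adyb,aft] add [cpsrz,zxu] -> 12 lines: xsiig mpfy jqby ollle jdtyw wmy kmvps cpsrz zxu cqvsk oiz rwxr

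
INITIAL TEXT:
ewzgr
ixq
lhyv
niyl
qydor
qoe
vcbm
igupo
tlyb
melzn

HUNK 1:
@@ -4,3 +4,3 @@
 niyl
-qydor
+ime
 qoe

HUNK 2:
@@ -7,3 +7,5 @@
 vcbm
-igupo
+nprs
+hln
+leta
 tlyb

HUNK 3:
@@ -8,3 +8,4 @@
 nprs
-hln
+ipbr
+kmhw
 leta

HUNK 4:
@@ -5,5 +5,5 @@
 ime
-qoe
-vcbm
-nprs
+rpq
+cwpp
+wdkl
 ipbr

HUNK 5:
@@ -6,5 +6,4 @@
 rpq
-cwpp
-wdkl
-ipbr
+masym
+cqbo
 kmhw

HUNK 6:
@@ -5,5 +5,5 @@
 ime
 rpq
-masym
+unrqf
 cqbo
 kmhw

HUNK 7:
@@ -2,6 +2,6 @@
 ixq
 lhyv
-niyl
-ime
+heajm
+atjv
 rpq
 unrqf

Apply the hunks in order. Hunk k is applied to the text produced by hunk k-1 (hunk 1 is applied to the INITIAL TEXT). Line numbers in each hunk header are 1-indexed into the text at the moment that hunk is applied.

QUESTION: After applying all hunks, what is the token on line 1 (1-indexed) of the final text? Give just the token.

Hunk 1: at line 4 remove [qydor] add [ime] -> 10 lines: ewzgr ixq lhyv niyl ime qoe vcbm igupo tlyb melzn
Hunk 2: at line 7 remove [igupo] add [nprs,hln,leta] -> 12 lines: ewzgr ixq lhyv niyl ime qoe vcbm nprs hln leta tlyb melzn
Hunk 3: at line 8 remove [hln] add [ipbr,kmhw] -> 13 lines: ewzgr ixq lhyv niyl ime qoe vcbm nprs ipbr kmhw leta tlyb melzn
Hunk 4: at line 5 remove [qoe,vcbm,nprs] add [rpq,cwpp,wdkl] -> 13 lines: ewzgr ixq lhyv niyl ime rpq cwpp wdkl ipbr kmhw leta tlyb melzn
Hunk 5: at line 6 remove [cwpp,wdkl,ipbr] add [masym,cqbo] -> 12 lines: ewzgr ixq lhyv niyl ime rpq masym cqbo kmhw leta tlyb melzn
Hunk 6: at line 5 remove [masym] add [unrqf] -> 12 lines: ewzgr ixq lhyv niyl ime rpq unrqf cqbo kmhw leta tlyb melzn
Hunk 7: at line 2 remove [niyl,ime] add [heajm,atjv] -> 12 lines: ewzgr ixq lhyv heajm atjv rpq unrqf cqbo kmhw leta tlyb melzn
Final line 1: ewzgr

Answer: ewzgr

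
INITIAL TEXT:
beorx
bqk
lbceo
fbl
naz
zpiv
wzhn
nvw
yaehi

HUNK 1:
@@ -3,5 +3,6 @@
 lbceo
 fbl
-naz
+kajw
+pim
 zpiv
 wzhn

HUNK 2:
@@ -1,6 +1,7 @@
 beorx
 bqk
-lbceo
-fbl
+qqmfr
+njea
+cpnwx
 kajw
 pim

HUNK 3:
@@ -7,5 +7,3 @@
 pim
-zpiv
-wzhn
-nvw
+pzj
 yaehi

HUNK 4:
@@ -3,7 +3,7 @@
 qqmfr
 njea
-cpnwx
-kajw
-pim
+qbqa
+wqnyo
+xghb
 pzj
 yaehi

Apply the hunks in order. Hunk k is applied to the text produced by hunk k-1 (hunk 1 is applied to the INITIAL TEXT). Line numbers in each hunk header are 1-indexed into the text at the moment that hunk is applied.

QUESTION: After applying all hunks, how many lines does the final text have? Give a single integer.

Answer: 9

Derivation:
Hunk 1: at line 3 remove [naz] add [kajw,pim] -> 10 lines: beorx bqk lbceo fbl kajw pim zpiv wzhn nvw yaehi
Hunk 2: at line 1 remove [lbceo,fbl] add [qqmfr,njea,cpnwx] -> 11 lines: beorx bqk qqmfr njea cpnwx kajw pim zpiv wzhn nvw yaehi
Hunk 3: at line 7 remove [zpiv,wzhn,nvw] add [pzj] -> 9 lines: beorx bqk qqmfr njea cpnwx kajw pim pzj yaehi
Hunk 4: at line 3 remove [cpnwx,kajw,pim] add [qbqa,wqnyo,xghb] -> 9 lines: beorx bqk qqmfr njea qbqa wqnyo xghb pzj yaehi
Final line count: 9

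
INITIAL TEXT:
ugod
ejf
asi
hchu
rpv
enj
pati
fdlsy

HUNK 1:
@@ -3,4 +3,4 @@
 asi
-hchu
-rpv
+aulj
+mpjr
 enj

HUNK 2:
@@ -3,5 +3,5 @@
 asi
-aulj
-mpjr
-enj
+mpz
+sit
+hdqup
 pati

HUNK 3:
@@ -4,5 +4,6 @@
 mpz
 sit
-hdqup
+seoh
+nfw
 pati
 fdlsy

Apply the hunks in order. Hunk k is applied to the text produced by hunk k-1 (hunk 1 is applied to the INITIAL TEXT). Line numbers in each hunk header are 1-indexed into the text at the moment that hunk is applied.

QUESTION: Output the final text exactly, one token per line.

Hunk 1: at line 3 remove [hchu,rpv] add [aulj,mpjr] -> 8 lines: ugod ejf asi aulj mpjr enj pati fdlsy
Hunk 2: at line 3 remove [aulj,mpjr,enj] add [mpz,sit,hdqup] -> 8 lines: ugod ejf asi mpz sit hdqup pati fdlsy
Hunk 3: at line 4 remove [hdqup] add [seoh,nfw] -> 9 lines: ugod ejf asi mpz sit seoh nfw pati fdlsy

Answer: ugod
ejf
asi
mpz
sit
seoh
nfw
pati
fdlsy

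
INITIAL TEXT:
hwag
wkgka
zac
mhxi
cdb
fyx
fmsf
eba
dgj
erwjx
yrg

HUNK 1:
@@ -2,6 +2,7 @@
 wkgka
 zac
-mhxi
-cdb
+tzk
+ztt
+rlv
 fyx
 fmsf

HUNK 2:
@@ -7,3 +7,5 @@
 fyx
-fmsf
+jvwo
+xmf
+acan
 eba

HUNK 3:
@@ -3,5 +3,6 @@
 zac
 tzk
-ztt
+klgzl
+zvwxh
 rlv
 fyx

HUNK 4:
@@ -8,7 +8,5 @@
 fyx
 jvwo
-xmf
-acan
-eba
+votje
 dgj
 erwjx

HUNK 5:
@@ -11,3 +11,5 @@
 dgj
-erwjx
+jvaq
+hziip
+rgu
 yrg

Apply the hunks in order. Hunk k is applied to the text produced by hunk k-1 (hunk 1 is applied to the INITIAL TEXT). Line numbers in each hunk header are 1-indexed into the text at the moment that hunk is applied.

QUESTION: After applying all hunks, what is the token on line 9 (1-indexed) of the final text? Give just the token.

Hunk 1: at line 2 remove [mhxi,cdb] add [tzk,ztt,rlv] -> 12 lines: hwag wkgka zac tzk ztt rlv fyx fmsf eba dgj erwjx yrg
Hunk 2: at line 7 remove [fmsf] add [jvwo,xmf,acan] -> 14 lines: hwag wkgka zac tzk ztt rlv fyx jvwo xmf acan eba dgj erwjx yrg
Hunk 3: at line 3 remove [ztt] add [klgzl,zvwxh] -> 15 lines: hwag wkgka zac tzk klgzl zvwxh rlv fyx jvwo xmf acan eba dgj erwjx yrg
Hunk 4: at line 8 remove [xmf,acan,eba] add [votje] -> 13 lines: hwag wkgka zac tzk klgzl zvwxh rlv fyx jvwo votje dgj erwjx yrg
Hunk 5: at line 11 remove [erwjx] add [jvaq,hziip,rgu] -> 15 lines: hwag wkgka zac tzk klgzl zvwxh rlv fyx jvwo votje dgj jvaq hziip rgu yrg
Final line 9: jvwo

Answer: jvwo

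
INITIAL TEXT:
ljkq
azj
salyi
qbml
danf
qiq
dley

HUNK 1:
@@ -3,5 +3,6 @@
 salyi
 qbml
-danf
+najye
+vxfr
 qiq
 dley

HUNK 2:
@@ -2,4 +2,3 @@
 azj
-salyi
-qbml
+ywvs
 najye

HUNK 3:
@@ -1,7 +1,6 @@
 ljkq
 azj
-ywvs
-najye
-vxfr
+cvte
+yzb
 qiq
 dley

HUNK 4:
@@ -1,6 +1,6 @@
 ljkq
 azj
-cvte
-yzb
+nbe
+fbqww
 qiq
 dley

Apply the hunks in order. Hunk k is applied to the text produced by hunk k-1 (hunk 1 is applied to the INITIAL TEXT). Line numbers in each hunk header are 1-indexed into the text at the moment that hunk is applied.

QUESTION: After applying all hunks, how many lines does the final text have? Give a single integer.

Answer: 6

Derivation:
Hunk 1: at line 3 remove [danf] add [najye,vxfr] -> 8 lines: ljkq azj salyi qbml najye vxfr qiq dley
Hunk 2: at line 2 remove [salyi,qbml] add [ywvs] -> 7 lines: ljkq azj ywvs najye vxfr qiq dley
Hunk 3: at line 1 remove [ywvs,najye,vxfr] add [cvte,yzb] -> 6 lines: ljkq azj cvte yzb qiq dley
Hunk 4: at line 1 remove [cvte,yzb] add [nbe,fbqww] -> 6 lines: ljkq azj nbe fbqww qiq dley
Final line count: 6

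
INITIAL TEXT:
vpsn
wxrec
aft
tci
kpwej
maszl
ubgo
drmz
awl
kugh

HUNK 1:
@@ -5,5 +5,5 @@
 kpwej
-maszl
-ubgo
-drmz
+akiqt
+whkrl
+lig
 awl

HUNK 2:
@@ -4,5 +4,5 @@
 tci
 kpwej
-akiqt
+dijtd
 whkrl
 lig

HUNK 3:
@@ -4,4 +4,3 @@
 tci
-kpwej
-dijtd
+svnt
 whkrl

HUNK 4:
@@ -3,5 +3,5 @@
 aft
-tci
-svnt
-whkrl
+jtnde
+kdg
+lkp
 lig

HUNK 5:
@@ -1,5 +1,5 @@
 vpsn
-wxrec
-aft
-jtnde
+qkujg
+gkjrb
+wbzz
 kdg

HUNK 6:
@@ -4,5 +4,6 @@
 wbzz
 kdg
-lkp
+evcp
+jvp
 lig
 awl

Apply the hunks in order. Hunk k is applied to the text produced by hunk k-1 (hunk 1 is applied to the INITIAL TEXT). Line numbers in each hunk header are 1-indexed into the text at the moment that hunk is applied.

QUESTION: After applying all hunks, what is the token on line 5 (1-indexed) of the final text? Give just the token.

Hunk 1: at line 5 remove [maszl,ubgo,drmz] add [akiqt,whkrl,lig] -> 10 lines: vpsn wxrec aft tci kpwej akiqt whkrl lig awl kugh
Hunk 2: at line 4 remove [akiqt] add [dijtd] -> 10 lines: vpsn wxrec aft tci kpwej dijtd whkrl lig awl kugh
Hunk 3: at line 4 remove [kpwej,dijtd] add [svnt] -> 9 lines: vpsn wxrec aft tci svnt whkrl lig awl kugh
Hunk 4: at line 3 remove [tci,svnt,whkrl] add [jtnde,kdg,lkp] -> 9 lines: vpsn wxrec aft jtnde kdg lkp lig awl kugh
Hunk 5: at line 1 remove [wxrec,aft,jtnde] add [qkujg,gkjrb,wbzz] -> 9 lines: vpsn qkujg gkjrb wbzz kdg lkp lig awl kugh
Hunk 6: at line 4 remove [lkp] add [evcp,jvp] -> 10 lines: vpsn qkujg gkjrb wbzz kdg evcp jvp lig awl kugh
Final line 5: kdg

Answer: kdg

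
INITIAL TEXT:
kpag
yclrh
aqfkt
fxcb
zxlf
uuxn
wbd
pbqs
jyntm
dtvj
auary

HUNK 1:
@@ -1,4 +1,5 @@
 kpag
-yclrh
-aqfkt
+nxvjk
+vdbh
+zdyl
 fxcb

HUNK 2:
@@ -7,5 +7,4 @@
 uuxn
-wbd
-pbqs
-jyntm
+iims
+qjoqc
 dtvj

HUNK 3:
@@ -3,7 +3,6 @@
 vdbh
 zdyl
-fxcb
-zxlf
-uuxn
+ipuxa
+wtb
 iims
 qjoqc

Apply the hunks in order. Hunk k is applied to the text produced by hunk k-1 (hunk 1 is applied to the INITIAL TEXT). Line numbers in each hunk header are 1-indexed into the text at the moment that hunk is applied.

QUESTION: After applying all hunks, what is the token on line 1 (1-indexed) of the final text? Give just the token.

Answer: kpag

Derivation:
Hunk 1: at line 1 remove [yclrh,aqfkt] add [nxvjk,vdbh,zdyl] -> 12 lines: kpag nxvjk vdbh zdyl fxcb zxlf uuxn wbd pbqs jyntm dtvj auary
Hunk 2: at line 7 remove [wbd,pbqs,jyntm] add [iims,qjoqc] -> 11 lines: kpag nxvjk vdbh zdyl fxcb zxlf uuxn iims qjoqc dtvj auary
Hunk 3: at line 3 remove [fxcb,zxlf,uuxn] add [ipuxa,wtb] -> 10 lines: kpag nxvjk vdbh zdyl ipuxa wtb iims qjoqc dtvj auary
Final line 1: kpag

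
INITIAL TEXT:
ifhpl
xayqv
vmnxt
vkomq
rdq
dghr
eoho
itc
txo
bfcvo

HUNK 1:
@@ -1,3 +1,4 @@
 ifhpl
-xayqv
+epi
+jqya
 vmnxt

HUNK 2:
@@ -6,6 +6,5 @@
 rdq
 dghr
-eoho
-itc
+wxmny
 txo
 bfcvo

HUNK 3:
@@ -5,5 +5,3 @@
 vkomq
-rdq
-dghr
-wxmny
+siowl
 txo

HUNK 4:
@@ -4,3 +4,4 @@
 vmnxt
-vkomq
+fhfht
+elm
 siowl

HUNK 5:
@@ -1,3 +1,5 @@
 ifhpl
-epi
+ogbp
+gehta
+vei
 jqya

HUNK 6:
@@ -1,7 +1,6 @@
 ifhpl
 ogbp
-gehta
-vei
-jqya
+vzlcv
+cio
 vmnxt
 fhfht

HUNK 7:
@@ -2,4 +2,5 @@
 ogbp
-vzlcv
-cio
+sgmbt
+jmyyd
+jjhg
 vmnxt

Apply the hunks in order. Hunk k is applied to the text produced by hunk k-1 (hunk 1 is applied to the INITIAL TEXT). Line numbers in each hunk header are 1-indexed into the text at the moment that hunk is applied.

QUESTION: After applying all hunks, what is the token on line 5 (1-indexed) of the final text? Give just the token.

Answer: jjhg

Derivation:
Hunk 1: at line 1 remove [xayqv] add [epi,jqya] -> 11 lines: ifhpl epi jqya vmnxt vkomq rdq dghr eoho itc txo bfcvo
Hunk 2: at line 6 remove [eoho,itc] add [wxmny] -> 10 lines: ifhpl epi jqya vmnxt vkomq rdq dghr wxmny txo bfcvo
Hunk 3: at line 5 remove [rdq,dghr,wxmny] add [siowl] -> 8 lines: ifhpl epi jqya vmnxt vkomq siowl txo bfcvo
Hunk 4: at line 4 remove [vkomq] add [fhfht,elm] -> 9 lines: ifhpl epi jqya vmnxt fhfht elm siowl txo bfcvo
Hunk 5: at line 1 remove [epi] add [ogbp,gehta,vei] -> 11 lines: ifhpl ogbp gehta vei jqya vmnxt fhfht elm siowl txo bfcvo
Hunk 6: at line 1 remove [gehta,vei,jqya] add [vzlcv,cio] -> 10 lines: ifhpl ogbp vzlcv cio vmnxt fhfht elm siowl txo bfcvo
Hunk 7: at line 2 remove [vzlcv,cio] add [sgmbt,jmyyd,jjhg] -> 11 lines: ifhpl ogbp sgmbt jmyyd jjhg vmnxt fhfht elm siowl txo bfcvo
Final line 5: jjhg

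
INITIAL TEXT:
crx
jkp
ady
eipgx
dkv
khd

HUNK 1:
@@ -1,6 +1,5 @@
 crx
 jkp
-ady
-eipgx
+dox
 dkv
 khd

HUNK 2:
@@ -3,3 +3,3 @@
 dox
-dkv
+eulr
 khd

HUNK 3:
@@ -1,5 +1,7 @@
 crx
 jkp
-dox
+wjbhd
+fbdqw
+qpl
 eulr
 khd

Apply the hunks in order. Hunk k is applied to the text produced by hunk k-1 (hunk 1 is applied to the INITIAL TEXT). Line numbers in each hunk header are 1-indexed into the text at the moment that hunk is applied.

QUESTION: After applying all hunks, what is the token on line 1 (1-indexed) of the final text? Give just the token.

Answer: crx

Derivation:
Hunk 1: at line 1 remove [ady,eipgx] add [dox] -> 5 lines: crx jkp dox dkv khd
Hunk 2: at line 3 remove [dkv] add [eulr] -> 5 lines: crx jkp dox eulr khd
Hunk 3: at line 1 remove [dox] add [wjbhd,fbdqw,qpl] -> 7 lines: crx jkp wjbhd fbdqw qpl eulr khd
Final line 1: crx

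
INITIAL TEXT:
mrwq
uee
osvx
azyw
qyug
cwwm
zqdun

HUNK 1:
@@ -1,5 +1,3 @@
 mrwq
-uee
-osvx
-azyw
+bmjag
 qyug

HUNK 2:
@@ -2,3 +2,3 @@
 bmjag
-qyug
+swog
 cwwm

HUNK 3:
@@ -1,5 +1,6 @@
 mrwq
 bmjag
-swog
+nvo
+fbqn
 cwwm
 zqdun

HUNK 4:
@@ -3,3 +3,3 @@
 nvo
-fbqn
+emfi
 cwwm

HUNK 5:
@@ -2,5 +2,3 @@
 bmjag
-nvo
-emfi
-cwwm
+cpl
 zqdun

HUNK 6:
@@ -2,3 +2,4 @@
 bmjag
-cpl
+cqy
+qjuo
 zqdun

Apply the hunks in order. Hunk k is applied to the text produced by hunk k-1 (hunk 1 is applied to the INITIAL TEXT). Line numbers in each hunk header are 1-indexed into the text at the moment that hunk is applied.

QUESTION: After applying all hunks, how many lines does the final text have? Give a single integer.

Hunk 1: at line 1 remove [uee,osvx,azyw] add [bmjag] -> 5 lines: mrwq bmjag qyug cwwm zqdun
Hunk 2: at line 2 remove [qyug] add [swog] -> 5 lines: mrwq bmjag swog cwwm zqdun
Hunk 3: at line 1 remove [swog] add [nvo,fbqn] -> 6 lines: mrwq bmjag nvo fbqn cwwm zqdun
Hunk 4: at line 3 remove [fbqn] add [emfi] -> 6 lines: mrwq bmjag nvo emfi cwwm zqdun
Hunk 5: at line 2 remove [nvo,emfi,cwwm] add [cpl] -> 4 lines: mrwq bmjag cpl zqdun
Hunk 6: at line 2 remove [cpl] add [cqy,qjuo] -> 5 lines: mrwq bmjag cqy qjuo zqdun
Final line count: 5

Answer: 5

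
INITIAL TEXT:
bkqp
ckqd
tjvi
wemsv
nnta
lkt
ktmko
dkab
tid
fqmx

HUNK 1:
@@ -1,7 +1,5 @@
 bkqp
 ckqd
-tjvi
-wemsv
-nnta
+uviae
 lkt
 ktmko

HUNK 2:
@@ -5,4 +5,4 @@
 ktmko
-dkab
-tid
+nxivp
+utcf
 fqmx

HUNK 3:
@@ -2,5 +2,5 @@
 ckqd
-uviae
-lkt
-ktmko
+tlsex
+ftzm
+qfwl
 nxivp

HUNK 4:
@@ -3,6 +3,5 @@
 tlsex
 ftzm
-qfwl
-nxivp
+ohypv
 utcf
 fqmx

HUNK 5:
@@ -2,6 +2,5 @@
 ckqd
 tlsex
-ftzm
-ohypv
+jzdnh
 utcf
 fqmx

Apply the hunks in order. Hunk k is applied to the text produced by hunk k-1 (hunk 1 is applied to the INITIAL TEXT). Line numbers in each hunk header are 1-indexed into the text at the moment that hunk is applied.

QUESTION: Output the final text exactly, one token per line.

Hunk 1: at line 1 remove [tjvi,wemsv,nnta] add [uviae] -> 8 lines: bkqp ckqd uviae lkt ktmko dkab tid fqmx
Hunk 2: at line 5 remove [dkab,tid] add [nxivp,utcf] -> 8 lines: bkqp ckqd uviae lkt ktmko nxivp utcf fqmx
Hunk 3: at line 2 remove [uviae,lkt,ktmko] add [tlsex,ftzm,qfwl] -> 8 lines: bkqp ckqd tlsex ftzm qfwl nxivp utcf fqmx
Hunk 4: at line 3 remove [qfwl,nxivp] add [ohypv] -> 7 lines: bkqp ckqd tlsex ftzm ohypv utcf fqmx
Hunk 5: at line 2 remove [ftzm,ohypv] add [jzdnh] -> 6 lines: bkqp ckqd tlsex jzdnh utcf fqmx

Answer: bkqp
ckqd
tlsex
jzdnh
utcf
fqmx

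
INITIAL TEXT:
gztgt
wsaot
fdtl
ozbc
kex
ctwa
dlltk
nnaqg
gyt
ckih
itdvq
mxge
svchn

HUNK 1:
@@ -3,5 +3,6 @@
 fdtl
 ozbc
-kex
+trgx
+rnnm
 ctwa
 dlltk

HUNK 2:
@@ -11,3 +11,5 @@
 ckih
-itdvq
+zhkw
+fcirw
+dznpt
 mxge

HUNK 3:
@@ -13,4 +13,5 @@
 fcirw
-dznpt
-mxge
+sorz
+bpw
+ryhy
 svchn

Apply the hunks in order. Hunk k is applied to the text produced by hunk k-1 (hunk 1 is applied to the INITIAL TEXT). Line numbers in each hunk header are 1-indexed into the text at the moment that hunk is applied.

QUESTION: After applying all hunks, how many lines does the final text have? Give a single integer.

Hunk 1: at line 3 remove [kex] add [trgx,rnnm] -> 14 lines: gztgt wsaot fdtl ozbc trgx rnnm ctwa dlltk nnaqg gyt ckih itdvq mxge svchn
Hunk 2: at line 11 remove [itdvq] add [zhkw,fcirw,dznpt] -> 16 lines: gztgt wsaot fdtl ozbc trgx rnnm ctwa dlltk nnaqg gyt ckih zhkw fcirw dznpt mxge svchn
Hunk 3: at line 13 remove [dznpt,mxge] add [sorz,bpw,ryhy] -> 17 lines: gztgt wsaot fdtl ozbc trgx rnnm ctwa dlltk nnaqg gyt ckih zhkw fcirw sorz bpw ryhy svchn
Final line count: 17

Answer: 17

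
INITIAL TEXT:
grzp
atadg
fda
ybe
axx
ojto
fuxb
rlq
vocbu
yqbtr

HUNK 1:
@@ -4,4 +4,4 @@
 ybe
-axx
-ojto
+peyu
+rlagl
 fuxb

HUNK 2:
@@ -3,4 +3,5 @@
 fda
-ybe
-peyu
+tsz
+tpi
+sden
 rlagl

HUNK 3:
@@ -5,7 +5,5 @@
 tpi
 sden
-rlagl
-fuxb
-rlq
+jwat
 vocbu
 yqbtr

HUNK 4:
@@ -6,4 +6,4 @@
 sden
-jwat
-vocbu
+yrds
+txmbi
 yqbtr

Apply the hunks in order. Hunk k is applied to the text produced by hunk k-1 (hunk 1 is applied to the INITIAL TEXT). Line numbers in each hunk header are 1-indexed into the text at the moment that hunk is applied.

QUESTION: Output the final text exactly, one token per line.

Hunk 1: at line 4 remove [axx,ojto] add [peyu,rlagl] -> 10 lines: grzp atadg fda ybe peyu rlagl fuxb rlq vocbu yqbtr
Hunk 2: at line 3 remove [ybe,peyu] add [tsz,tpi,sden] -> 11 lines: grzp atadg fda tsz tpi sden rlagl fuxb rlq vocbu yqbtr
Hunk 3: at line 5 remove [rlagl,fuxb,rlq] add [jwat] -> 9 lines: grzp atadg fda tsz tpi sden jwat vocbu yqbtr
Hunk 4: at line 6 remove [jwat,vocbu] add [yrds,txmbi] -> 9 lines: grzp atadg fda tsz tpi sden yrds txmbi yqbtr

Answer: grzp
atadg
fda
tsz
tpi
sden
yrds
txmbi
yqbtr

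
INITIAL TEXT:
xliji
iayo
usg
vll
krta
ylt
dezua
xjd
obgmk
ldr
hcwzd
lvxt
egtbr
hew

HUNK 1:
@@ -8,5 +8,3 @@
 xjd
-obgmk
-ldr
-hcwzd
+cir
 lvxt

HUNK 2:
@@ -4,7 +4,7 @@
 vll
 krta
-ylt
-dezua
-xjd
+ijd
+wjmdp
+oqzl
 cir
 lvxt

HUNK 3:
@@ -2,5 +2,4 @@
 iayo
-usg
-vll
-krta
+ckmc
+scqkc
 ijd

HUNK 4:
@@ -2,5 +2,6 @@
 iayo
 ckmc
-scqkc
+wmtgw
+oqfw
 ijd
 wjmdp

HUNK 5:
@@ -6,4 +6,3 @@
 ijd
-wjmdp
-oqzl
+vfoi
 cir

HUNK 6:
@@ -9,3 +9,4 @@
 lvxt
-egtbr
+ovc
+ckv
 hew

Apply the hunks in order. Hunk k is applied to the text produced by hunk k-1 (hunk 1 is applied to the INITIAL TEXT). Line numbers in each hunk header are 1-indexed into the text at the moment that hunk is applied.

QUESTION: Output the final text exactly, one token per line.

Hunk 1: at line 8 remove [obgmk,ldr,hcwzd] add [cir] -> 12 lines: xliji iayo usg vll krta ylt dezua xjd cir lvxt egtbr hew
Hunk 2: at line 4 remove [ylt,dezua,xjd] add [ijd,wjmdp,oqzl] -> 12 lines: xliji iayo usg vll krta ijd wjmdp oqzl cir lvxt egtbr hew
Hunk 3: at line 2 remove [usg,vll,krta] add [ckmc,scqkc] -> 11 lines: xliji iayo ckmc scqkc ijd wjmdp oqzl cir lvxt egtbr hew
Hunk 4: at line 2 remove [scqkc] add [wmtgw,oqfw] -> 12 lines: xliji iayo ckmc wmtgw oqfw ijd wjmdp oqzl cir lvxt egtbr hew
Hunk 5: at line 6 remove [wjmdp,oqzl] add [vfoi] -> 11 lines: xliji iayo ckmc wmtgw oqfw ijd vfoi cir lvxt egtbr hew
Hunk 6: at line 9 remove [egtbr] add [ovc,ckv] -> 12 lines: xliji iayo ckmc wmtgw oqfw ijd vfoi cir lvxt ovc ckv hew

Answer: xliji
iayo
ckmc
wmtgw
oqfw
ijd
vfoi
cir
lvxt
ovc
ckv
hew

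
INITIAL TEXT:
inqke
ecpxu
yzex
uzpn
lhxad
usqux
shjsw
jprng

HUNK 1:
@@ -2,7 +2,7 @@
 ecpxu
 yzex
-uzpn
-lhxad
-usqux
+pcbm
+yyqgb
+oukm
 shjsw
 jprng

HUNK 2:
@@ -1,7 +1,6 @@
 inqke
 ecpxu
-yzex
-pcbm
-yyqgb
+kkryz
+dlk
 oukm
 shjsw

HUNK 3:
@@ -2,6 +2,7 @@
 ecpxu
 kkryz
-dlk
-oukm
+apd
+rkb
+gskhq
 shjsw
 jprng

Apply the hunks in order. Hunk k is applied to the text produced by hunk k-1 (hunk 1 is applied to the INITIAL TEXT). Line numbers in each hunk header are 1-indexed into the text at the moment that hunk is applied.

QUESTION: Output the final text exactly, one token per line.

Answer: inqke
ecpxu
kkryz
apd
rkb
gskhq
shjsw
jprng

Derivation:
Hunk 1: at line 2 remove [uzpn,lhxad,usqux] add [pcbm,yyqgb,oukm] -> 8 lines: inqke ecpxu yzex pcbm yyqgb oukm shjsw jprng
Hunk 2: at line 1 remove [yzex,pcbm,yyqgb] add [kkryz,dlk] -> 7 lines: inqke ecpxu kkryz dlk oukm shjsw jprng
Hunk 3: at line 2 remove [dlk,oukm] add [apd,rkb,gskhq] -> 8 lines: inqke ecpxu kkryz apd rkb gskhq shjsw jprng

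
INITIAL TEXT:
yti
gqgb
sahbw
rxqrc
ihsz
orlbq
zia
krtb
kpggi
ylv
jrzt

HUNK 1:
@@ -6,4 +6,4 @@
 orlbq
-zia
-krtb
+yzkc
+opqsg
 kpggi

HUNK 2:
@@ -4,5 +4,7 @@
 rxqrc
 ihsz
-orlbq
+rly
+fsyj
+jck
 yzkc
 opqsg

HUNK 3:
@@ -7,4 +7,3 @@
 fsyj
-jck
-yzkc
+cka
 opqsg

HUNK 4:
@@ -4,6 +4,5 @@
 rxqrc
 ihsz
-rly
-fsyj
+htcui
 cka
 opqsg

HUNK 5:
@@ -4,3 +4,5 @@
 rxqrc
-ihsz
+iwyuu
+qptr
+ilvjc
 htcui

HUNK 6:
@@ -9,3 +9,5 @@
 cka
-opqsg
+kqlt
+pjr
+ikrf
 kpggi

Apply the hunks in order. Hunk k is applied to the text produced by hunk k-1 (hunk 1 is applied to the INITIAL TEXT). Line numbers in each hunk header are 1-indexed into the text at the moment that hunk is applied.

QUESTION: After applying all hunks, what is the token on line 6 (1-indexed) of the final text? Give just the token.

Answer: qptr

Derivation:
Hunk 1: at line 6 remove [zia,krtb] add [yzkc,opqsg] -> 11 lines: yti gqgb sahbw rxqrc ihsz orlbq yzkc opqsg kpggi ylv jrzt
Hunk 2: at line 4 remove [orlbq] add [rly,fsyj,jck] -> 13 lines: yti gqgb sahbw rxqrc ihsz rly fsyj jck yzkc opqsg kpggi ylv jrzt
Hunk 3: at line 7 remove [jck,yzkc] add [cka] -> 12 lines: yti gqgb sahbw rxqrc ihsz rly fsyj cka opqsg kpggi ylv jrzt
Hunk 4: at line 4 remove [rly,fsyj] add [htcui] -> 11 lines: yti gqgb sahbw rxqrc ihsz htcui cka opqsg kpggi ylv jrzt
Hunk 5: at line 4 remove [ihsz] add [iwyuu,qptr,ilvjc] -> 13 lines: yti gqgb sahbw rxqrc iwyuu qptr ilvjc htcui cka opqsg kpggi ylv jrzt
Hunk 6: at line 9 remove [opqsg] add [kqlt,pjr,ikrf] -> 15 lines: yti gqgb sahbw rxqrc iwyuu qptr ilvjc htcui cka kqlt pjr ikrf kpggi ylv jrzt
Final line 6: qptr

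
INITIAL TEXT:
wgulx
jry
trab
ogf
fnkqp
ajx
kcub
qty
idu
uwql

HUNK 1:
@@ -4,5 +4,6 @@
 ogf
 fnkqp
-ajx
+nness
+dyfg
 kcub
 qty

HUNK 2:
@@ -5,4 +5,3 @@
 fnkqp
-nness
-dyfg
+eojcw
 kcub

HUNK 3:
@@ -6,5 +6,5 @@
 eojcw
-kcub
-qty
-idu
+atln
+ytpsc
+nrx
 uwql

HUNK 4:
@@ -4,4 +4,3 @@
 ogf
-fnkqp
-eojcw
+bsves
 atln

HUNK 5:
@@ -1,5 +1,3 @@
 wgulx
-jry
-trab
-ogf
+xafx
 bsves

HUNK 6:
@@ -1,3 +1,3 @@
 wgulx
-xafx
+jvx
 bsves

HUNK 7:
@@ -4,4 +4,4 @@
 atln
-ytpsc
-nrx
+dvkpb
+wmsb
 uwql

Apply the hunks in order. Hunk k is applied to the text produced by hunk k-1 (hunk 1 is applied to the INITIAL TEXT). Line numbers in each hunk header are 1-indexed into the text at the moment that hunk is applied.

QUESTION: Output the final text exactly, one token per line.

Hunk 1: at line 4 remove [ajx] add [nness,dyfg] -> 11 lines: wgulx jry trab ogf fnkqp nness dyfg kcub qty idu uwql
Hunk 2: at line 5 remove [nness,dyfg] add [eojcw] -> 10 lines: wgulx jry trab ogf fnkqp eojcw kcub qty idu uwql
Hunk 3: at line 6 remove [kcub,qty,idu] add [atln,ytpsc,nrx] -> 10 lines: wgulx jry trab ogf fnkqp eojcw atln ytpsc nrx uwql
Hunk 4: at line 4 remove [fnkqp,eojcw] add [bsves] -> 9 lines: wgulx jry trab ogf bsves atln ytpsc nrx uwql
Hunk 5: at line 1 remove [jry,trab,ogf] add [xafx] -> 7 lines: wgulx xafx bsves atln ytpsc nrx uwql
Hunk 6: at line 1 remove [xafx] add [jvx] -> 7 lines: wgulx jvx bsves atln ytpsc nrx uwql
Hunk 7: at line 4 remove [ytpsc,nrx] add [dvkpb,wmsb] -> 7 lines: wgulx jvx bsves atln dvkpb wmsb uwql

Answer: wgulx
jvx
bsves
atln
dvkpb
wmsb
uwql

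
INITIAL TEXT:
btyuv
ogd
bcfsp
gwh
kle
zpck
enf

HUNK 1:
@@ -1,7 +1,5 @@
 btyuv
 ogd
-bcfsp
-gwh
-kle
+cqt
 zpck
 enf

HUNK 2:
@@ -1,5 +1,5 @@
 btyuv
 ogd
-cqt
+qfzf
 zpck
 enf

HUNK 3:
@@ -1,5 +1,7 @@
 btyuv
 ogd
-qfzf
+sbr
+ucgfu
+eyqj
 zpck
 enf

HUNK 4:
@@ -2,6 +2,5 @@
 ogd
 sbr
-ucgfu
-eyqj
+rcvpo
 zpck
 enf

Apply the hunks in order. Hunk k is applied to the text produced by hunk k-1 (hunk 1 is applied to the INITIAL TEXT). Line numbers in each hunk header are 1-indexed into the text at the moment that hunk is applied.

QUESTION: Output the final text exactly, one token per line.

Hunk 1: at line 1 remove [bcfsp,gwh,kle] add [cqt] -> 5 lines: btyuv ogd cqt zpck enf
Hunk 2: at line 1 remove [cqt] add [qfzf] -> 5 lines: btyuv ogd qfzf zpck enf
Hunk 3: at line 1 remove [qfzf] add [sbr,ucgfu,eyqj] -> 7 lines: btyuv ogd sbr ucgfu eyqj zpck enf
Hunk 4: at line 2 remove [ucgfu,eyqj] add [rcvpo] -> 6 lines: btyuv ogd sbr rcvpo zpck enf

Answer: btyuv
ogd
sbr
rcvpo
zpck
enf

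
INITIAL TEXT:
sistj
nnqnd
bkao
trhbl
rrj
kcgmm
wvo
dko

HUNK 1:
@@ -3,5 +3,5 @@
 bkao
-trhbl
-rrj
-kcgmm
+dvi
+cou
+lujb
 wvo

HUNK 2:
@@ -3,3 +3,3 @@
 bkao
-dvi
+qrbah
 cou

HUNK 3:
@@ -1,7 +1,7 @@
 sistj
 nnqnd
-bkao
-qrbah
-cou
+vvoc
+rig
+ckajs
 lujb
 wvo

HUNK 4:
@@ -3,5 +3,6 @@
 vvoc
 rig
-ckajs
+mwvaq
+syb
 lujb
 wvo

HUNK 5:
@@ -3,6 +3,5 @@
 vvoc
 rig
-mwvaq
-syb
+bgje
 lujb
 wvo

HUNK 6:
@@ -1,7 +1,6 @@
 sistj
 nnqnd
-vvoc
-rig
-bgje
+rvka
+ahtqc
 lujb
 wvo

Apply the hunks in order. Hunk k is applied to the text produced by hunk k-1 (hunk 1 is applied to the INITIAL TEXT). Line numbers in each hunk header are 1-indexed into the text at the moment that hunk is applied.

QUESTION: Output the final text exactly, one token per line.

Hunk 1: at line 3 remove [trhbl,rrj,kcgmm] add [dvi,cou,lujb] -> 8 lines: sistj nnqnd bkao dvi cou lujb wvo dko
Hunk 2: at line 3 remove [dvi] add [qrbah] -> 8 lines: sistj nnqnd bkao qrbah cou lujb wvo dko
Hunk 3: at line 1 remove [bkao,qrbah,cou] add [vvoc,rig,ckajs] -> 8 lines: sistj nnqnd vvoc rig ckajs lujb wvo dko
Hunk 4: at line 3 remove [ckajs] add [mwvaq,syb] -> 9 lines: sistj nnqnd vvoc rig mwvaq syb lujb wvo dko
Hunk 5: at line 3 remove [mwvaq,syb] add [bgje] -> 8 lines: sistj nnqnd vvoc rig bgje lujb wvo dko
Hunk 6: at line 1 remove [vvoc,rig,bgje] add [rvka,ahtqc] -> 7 lines: sistj nnqnd rvka ahtqc lujb wvo dko

Answer: sistj
nnqnd
rvka
ahtqc
lujb
wvo
dko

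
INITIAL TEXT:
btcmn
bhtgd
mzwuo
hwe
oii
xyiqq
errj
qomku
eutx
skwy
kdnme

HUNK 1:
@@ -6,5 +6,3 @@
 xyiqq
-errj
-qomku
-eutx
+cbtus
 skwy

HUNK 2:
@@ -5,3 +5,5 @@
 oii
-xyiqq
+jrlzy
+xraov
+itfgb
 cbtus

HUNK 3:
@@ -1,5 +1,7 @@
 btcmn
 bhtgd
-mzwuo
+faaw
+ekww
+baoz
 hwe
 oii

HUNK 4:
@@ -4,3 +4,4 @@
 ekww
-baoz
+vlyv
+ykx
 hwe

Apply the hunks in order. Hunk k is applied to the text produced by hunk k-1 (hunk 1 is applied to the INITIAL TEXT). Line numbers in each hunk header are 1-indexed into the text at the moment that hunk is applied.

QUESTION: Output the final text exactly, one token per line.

Answer: btcmn
bhtgd
faaw
ekww
vlyv
ykx
hwe
oii
jrlzy
xraov
itfgb
cbtus
skwy
kdnme

Derivation:
Hunk 1: at line 6 remove [errj,qomku,eutx] add [cbtus] -> 9 lines: btcmn bhtgd mzwuo hwe oii xyiqq cbtus skwy kdnme
Hunk 2: at line 5 remove [xyiqq] add [jrlzy,xraov,itfgb] -> 11 lines: btcmn bhtgd mzwuo hwe oii jrlzy xraov itfgb cbtus skwy kdnme
Hunk 3: at line 1 remove [mzwuo] add [faaw,ekww,baoz] -> 13 lines: btcmn bhtgd faaw ekww baoz hwe oii jrlzy xraov itfgb cbtus skwy kdnme
Hunk 4: at line 4 remove [baoz] add [vlyv,ykx] -> 14 lines: btcmn bhtgd faaw ekww vlyv ykx hwe oii jrlzy xraov itfgb cbtus skwy kdnme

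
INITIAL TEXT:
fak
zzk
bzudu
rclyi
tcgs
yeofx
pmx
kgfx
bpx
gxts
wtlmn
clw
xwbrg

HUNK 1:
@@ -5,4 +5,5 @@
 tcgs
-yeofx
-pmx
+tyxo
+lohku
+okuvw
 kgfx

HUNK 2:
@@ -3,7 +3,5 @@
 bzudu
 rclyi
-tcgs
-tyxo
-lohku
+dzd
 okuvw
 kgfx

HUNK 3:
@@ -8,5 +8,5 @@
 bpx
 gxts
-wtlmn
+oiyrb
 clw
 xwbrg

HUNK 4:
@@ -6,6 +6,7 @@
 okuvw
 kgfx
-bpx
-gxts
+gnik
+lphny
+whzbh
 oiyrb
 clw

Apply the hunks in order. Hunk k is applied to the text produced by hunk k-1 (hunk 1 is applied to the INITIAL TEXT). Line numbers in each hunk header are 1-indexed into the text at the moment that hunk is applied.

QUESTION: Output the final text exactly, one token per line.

Hunk 1: at line 5 remove [yeofx,pmx] add [tyxo,lohku,okuvw] -> 14 lines: fak zzk bzudu rclyi tcgs tyxo lohku okuvw kgfx bpx gxts wtlmn clw xwbrg
Hunk 2: at line 3 remove [tcgs,tyxo,lohku] add [dzd] -> 12 lines: fak zzk bzudu rclyi dzd okuvw kgfx bpx gxts wtlmn clw xwbrg
Hunk 3: at line 8 remove [wtlmn] add [oiyrb] -> 12 lines: fak zzk bzudu rclyi dzd okuvw kgfx bpx gxts oiyrb clw xwbrg
Hunk 4: at line 6 remove [bpx,gxts] add [gnik,lphny,whzbh] -> 13 lines: fak zzk bzudu rclyi dzd okuvw kgfx gnik lphny whzbh oiyrb clw xwbrg

Answer: fak
zzk
bzudu
rclyi
dzd
okuvw
kgfx
gnik
lphny
whzbh
oiyrb
clw
xwbrg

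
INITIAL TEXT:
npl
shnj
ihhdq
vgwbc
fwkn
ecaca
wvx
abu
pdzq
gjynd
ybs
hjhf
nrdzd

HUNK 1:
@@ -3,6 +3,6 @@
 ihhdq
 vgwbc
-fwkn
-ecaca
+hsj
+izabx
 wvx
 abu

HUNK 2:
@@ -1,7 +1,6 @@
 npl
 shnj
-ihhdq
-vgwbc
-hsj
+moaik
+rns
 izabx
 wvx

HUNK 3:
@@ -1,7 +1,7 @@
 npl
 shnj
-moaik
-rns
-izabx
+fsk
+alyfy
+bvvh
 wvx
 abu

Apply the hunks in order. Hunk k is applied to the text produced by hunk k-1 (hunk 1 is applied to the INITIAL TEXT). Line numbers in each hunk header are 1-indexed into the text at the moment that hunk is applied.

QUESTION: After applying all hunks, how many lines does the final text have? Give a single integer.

Hunk 1: at line 3 remove [fwkn,ecaca] add [hsj,izabx] -> 13 lines: npl shnj ihhdq vgwbc hsj izabx wvx abu pdzq gjynd ybs hjhf nrdzd
Hunk 2: at line 1 remove [ihhdq,vgwbc,hsj] add [moaik,rns] -> 12 lines: npl shnj moaik rns izabx wvx abu pdzq gjynd ybs hjhf nrdzd
Hunk 3: at line 1 remove [moaik,rns,izabx] add [fsk,alyfy,bvvh] -> 12 lines: npl shnj fsk alyfy bvvh wvx abu pdzq gjynd ybs hjhf nrdzd
Final line count: 12

Answer: 12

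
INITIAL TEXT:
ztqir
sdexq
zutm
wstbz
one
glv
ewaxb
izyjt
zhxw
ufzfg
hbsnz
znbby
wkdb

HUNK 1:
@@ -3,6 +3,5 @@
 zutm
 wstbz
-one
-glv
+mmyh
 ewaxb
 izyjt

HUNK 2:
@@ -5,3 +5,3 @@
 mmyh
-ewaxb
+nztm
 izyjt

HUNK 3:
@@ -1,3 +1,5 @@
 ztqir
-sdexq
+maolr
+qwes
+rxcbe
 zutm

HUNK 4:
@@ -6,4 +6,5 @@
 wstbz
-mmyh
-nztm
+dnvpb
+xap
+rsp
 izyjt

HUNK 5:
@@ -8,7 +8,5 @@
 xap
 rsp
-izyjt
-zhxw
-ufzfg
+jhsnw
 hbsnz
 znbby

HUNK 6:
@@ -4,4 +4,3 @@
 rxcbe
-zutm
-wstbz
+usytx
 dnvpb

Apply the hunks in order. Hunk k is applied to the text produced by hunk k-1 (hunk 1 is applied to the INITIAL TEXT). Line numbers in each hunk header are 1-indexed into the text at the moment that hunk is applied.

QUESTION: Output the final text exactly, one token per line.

Answer: ztqir
maolr
qwes
rxcbe
usytx
dnvpb
xap
rsp
jhsnw
hbsnz
znbby
wkdb

Derivation:
Hunk 1: at line 3 remove [one,glv] add [mmyh] -> 12 lines: ztqir sdexq zutm wstbz mmyh ewaxb izyjt zhxw ufzfg hbsnz znbby wkdb
Hunk 2: at line 5 remove [ewaxb] add [nztm] -> 12 lines: ztqir sdexq zutm wstbz mmyh nztm izyjt zhxw ufzfg hbsnz znbby wkdb
Hunk 3: at line 1 remove [sdexq] add [maolr,qwes,rxcbe] -> 14 lines: ztqir maolr qwes rxcbe zutm wstbz mmyh nztm izyjt zhxw ufzfg hbsnz znbby wkdb
Hunk 4: at line 6 remove [mmyh,nztm] add [dnvpb,xap,rsp] -> 15 lines: ztqir maolr qwes rxcbe zutm wstbz dnvpb xap rsp izyjt zhxw ufzfg hbsnz znbby wkdb
Hunk 5: at line 8 remove [izyjt,zhxw,ufzfg] add [jhsnw] -> 13 lines: ztqir maolr qwes rxcbe zutm wstbz dnvpb xap rsp jhsnw hbsnz znbby wkdb
Hunk 6: at line 4 remove [zutm,wstbz] add [usytx] -> 12 lines: ztqir maolr qwes rxcbe usytx dnvpb xap rsp jhsnw hbsnz znbby wkdb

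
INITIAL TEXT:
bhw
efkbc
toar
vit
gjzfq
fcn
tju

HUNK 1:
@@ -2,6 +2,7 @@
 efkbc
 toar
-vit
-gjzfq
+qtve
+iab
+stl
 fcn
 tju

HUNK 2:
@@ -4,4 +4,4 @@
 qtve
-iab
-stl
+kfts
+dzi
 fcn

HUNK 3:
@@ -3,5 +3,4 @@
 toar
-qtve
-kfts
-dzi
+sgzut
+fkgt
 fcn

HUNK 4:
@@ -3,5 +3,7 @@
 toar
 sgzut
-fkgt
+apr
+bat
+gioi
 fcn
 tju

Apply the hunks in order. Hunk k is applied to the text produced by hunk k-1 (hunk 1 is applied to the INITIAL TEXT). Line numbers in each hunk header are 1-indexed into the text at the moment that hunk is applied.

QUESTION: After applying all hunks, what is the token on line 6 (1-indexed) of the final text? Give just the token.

Hunk 1: at line 2 remove [vit,gjzfq] add [qtve,iab,stl] -> 8 lines: bhw efkbc toar qtve iab stl fcn tju
Hunk 2: at line 4 remove [iab,stl] add [kfts,dzi] -> 8 lines: bhw efkbc toar qtve kfts dzi fcn tju
Hunk 3: at line 3 remove [qtve,kfts,dzi] add [sgzut,fkgt] -> 7 lines: bhw efkbc toar sgzut fkgt fcn tju
Hunk 4: at line 3 remove [fkgt] add [apr,bat,gioi] -> 9 lines: bhw efkbc toar sgzut apr bat gioi fcn tju
Final line 6: bat

Answer: bat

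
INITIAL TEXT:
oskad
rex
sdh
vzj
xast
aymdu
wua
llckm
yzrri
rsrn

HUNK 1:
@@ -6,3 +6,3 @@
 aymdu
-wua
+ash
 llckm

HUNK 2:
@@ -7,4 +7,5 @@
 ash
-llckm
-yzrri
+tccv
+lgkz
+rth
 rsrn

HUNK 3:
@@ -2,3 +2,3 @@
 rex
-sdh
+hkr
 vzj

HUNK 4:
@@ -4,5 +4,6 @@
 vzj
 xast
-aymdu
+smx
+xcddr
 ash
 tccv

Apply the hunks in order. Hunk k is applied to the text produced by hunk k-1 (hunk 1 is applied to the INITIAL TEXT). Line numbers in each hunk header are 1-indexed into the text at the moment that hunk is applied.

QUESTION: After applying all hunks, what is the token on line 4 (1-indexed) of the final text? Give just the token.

Hunk 1: at line 6 remove [wua] add [ash] -> 10 lines: oskad rex sdh vzj xast aymdu ash llckm yzrri rsrn
Hunk 2: at line 7 remove [llckm,yzrri] add [tccv,lgkz,rth] -> 11 lines: oskad rex sdh vzj xast aymdu ash tccv lgkz rth rsrn
Hunk 3: at line 2 remove [sdh] add [hkr] -> 11 lines: oskad rex hkr vzj xast aymdu ash tccv lgkz rth rsrn
Hunk 4: at line 4 remove [aymdu] add [smx,xcddr] -> 12 lines: oskad rex hkr vzj xast smx xcddr ash tccv lgkz rth rsrn
Final line 4: vzj

Answer: vzj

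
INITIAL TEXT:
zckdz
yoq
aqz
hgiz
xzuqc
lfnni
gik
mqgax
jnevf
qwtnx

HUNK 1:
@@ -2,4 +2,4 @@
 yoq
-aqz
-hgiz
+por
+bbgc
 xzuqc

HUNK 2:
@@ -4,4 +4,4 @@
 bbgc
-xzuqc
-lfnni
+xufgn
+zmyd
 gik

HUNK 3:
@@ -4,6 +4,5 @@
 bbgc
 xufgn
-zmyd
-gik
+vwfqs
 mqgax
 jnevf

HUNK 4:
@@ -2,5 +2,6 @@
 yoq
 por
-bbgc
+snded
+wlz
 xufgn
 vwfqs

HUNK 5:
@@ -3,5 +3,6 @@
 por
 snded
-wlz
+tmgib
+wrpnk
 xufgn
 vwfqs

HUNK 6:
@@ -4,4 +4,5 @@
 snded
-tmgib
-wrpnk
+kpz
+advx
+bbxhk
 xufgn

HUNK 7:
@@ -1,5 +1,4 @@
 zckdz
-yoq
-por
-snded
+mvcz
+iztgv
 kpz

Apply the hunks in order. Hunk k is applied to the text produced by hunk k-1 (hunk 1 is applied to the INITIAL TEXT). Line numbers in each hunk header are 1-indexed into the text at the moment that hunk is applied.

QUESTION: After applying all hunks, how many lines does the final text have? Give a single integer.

Hunk 1: at line 2 remove [aqz,hgiz] add [por,bbgc] -> 10 lines: zckdz yoq por bbgc xzuqc lfnni gik mqgax jnevf qwtnx
Hunk 2: at line 4 remove [xzuqc,lfnni] add [xufgn,zmyd] -> 10 lines: zckdz yoq por bbgc xufgn zmyd gik mqgax jnevf qwtnx
Hunk 3: at line 4 remove [zmyd,gik] add [vwfqs] -> 9 lines: zckdz yoq por bbgc xufgn vwfqs mqgax jnevf qwtnx
Hunk 4: at line 2 remove [bbgc] add [snded,wlz] -> 10 lines: zckdz yoq por snded wlz xufgn vwfqs mqgax jnevf qwtnx
Hunk 5: at line 3 remove [wlz] add [tmgib,wrpnk] -> 11 lines: zckdz yoq por snded tmgib wrpnk xufgn vwfqs mqgax jnevf qwtnx
Hunk 6: at line 4 remove [tmgib,wrpnk] add [kpz,advx,bbxhk] -> 12 lines: zckdz yoq por snded kpz advx bbxhk xufgn vwfqs mqgax jnevf qwtnx
Hunk 7: at line 1 remove [yoq,por,snded] add [mvcz,iztgv] -> 11 lines: zckdz mvcz iztgv kpz advx bbxhk xufgn vwfqs mqgax jnevf qwtnx
Final line count: 11

Answer: 11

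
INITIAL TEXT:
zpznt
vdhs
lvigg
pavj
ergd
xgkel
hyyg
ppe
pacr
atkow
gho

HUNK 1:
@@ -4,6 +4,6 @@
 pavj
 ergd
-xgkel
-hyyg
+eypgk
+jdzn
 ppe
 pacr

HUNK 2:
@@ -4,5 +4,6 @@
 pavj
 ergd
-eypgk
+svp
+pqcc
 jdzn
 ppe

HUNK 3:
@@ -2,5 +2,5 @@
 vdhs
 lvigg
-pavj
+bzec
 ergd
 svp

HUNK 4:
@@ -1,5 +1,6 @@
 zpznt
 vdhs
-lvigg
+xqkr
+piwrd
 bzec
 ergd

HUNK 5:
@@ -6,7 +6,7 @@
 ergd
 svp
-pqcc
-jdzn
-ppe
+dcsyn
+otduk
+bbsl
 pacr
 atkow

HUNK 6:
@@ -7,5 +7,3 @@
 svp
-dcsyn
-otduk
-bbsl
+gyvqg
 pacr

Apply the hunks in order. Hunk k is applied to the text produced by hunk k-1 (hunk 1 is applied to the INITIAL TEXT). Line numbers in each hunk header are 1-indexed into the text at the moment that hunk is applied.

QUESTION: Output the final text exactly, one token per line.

Answer: zpznt
vdhs
xqkr
piwrd
bzec
ergd
svp
gyvqg
pacr
atkow
gho

Derivation:
Hunk 1: at line 4 remove [xgkel,hyyg] add [eypgk,jdzn] -> 11 lines: zpznt vdhs lvigg pavj ergd eypgk jdzn ppe pacr atkow gho
Hunk 2: at line 4 remove [eypgk] add [svp,pqcc] -> 12 lines: zpznt vdhs lvigg pavj ergd svp pqcc jdzn ppe pacr atkow gho
Hunk 3: at line 2 remove [pavj] add [bzec] -> 12 lines: zpznt vdhs lvigg bzec ergd svp pqcc jdzn ppe pacr atkow gho
Hunk 4: at line 1 remove [lvigg] add [xqkr,piwrd] -> 13 lines: zpznt vdhs xqkr piwrd bzec ergd svp pqcc jdzn ppe pacr atkow gho
Hunk 5: at line 6 remove [pqcc,jdzn,ppe] add [dcsyn,otduk,bbsl] -> 13 lines: zpznt vdhs xqkr piwrd bzec ergd svp dcsyn otduk bbsl pacr atkow gho
Hunk 6: at line 7 remove [dcsyn,otduk,bbsl] add [gyvqg] -> 11 lines: zpznt vdhs xqkr piwrd bzec ergd svp gyvqg pacr atkow gho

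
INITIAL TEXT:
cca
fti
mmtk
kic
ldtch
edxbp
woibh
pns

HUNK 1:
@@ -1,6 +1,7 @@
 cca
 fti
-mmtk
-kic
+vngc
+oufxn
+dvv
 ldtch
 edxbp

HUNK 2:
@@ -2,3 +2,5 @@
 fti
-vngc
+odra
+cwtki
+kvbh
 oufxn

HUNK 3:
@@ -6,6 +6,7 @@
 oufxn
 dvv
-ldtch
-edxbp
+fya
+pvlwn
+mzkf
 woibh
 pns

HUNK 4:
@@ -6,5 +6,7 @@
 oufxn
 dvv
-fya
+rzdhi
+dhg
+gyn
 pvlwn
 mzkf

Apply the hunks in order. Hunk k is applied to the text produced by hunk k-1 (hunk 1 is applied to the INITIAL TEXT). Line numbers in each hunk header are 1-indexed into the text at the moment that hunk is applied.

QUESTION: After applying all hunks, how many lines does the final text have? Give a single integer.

Answer: 14

Derivation:
Hunk 1: at line 1 remove [mmtk,kic] add [vngc,oufxn,dvv] -> 9 lines: cca fti vngc oufxn dvv ldtch edxbp woibh pns
Hunk 2: at line 2 remove [vngc] add [odra,cwtki,kvbh] -> 11 lines: cca fti odra cwtki kvbh oufxn dvv ldtch edxbp woibh pns
Hunk 3: at line 6 remove [ldtch,edxbp] add [fya,pvlwn,mzkf] -> 12 lines: cca fti odra cwtki kvbh oufxn dvv fya pvlwn mzkf woibh pns
Hunk 4: at line 6 remove [fya] add [rzdhi,dhg,gyn] -> 14 lines: cca fti odra cwtki kvbh oufxn dvv rzdhi dhg gyn pvlwn mzkf woibh pns
Final line count: 14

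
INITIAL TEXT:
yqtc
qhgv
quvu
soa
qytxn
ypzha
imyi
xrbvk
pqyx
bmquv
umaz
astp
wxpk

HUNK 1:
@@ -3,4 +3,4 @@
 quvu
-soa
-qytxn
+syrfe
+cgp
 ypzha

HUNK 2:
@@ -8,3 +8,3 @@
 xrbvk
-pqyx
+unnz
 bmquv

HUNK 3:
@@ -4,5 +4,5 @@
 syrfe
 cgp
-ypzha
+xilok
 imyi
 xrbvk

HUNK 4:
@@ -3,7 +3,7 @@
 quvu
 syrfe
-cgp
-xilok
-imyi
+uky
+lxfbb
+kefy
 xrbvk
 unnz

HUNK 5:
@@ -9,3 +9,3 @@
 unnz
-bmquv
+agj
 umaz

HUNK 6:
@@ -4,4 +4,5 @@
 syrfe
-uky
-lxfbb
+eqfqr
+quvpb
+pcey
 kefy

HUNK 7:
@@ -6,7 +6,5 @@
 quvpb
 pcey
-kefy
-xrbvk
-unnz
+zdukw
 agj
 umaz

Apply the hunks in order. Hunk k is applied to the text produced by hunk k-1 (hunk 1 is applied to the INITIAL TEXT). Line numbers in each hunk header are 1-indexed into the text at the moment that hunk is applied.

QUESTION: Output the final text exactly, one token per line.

Hunk 1: at line 3 remove [soa,qytxn] add [syrfe,cgp] -> 13 lines: yqtc qhgv quvu syrfe cgp ypzha imyi xrbvk pqyx bmquv umaz astp wxpk
Hunk 2: at line 8 remove [pqyx] add [unnz] -> 13 lines: yqtc qhgv quvu syrfe cgp ypzha imyi xrbvk unnz bmquv umaz astp wxpk
Hunk 3: at line 4 remove [ypzha] add [xilok] -> 13 lines: yqtc qhgv quvu syrfe cgp xilok imyi xrbvk unnz bmquv umaz astp wxpk
Hunk 4: at line 3 remove [cgp,xilok,imyi] add [uky,lxfbb,kefy] -> 13 lines: yqtc qhgv quvu syrfe uky lxfbb kefy xrbvk unnz bmquv umaz astp wxpk
Hunk 5: at line 9 remove [bmquv] add [agj] -> 13 lines: yqtc qhgv quvu syrfe uky lxfbb kefy xrbvk unnz agj umaz astp wxpk
Hunk 6: at line 4 remove [uky,lxfbb] add [eqfqr,quvpb,pcey] -> 14 lines: yqtc qhgv quvu syrfe eqfqr quvpb pcey kefy xrbvk unnz agj umaz astp wxpk
Hunk 7: at line 6 remove [kefy,xrbvk,unnz] add [zdukw] -> 12 lines: yqtc qhgv quvu syrfe eqfqr quvpb pcey zdukw agj umaz astp wxpk

Answer: yqtc
qhgv
quvu
syrfe
eqfqr
quvpb
pcey
zdukw
agj
umaz
astp
wxpk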